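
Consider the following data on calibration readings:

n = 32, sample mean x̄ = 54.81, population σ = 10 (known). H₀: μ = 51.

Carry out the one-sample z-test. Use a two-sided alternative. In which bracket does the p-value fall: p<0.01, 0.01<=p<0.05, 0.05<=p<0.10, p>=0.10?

p-value bracket: 0.01<=p<0.05

SE = σ/√n = 10/√32 = 1.7678
z = (x̄−μ₀)/SE = (54.81−51)/1.7678 = 2.1553
p-value (two-sided) = 0.03114
→ bracket: 0.01<=p<0.05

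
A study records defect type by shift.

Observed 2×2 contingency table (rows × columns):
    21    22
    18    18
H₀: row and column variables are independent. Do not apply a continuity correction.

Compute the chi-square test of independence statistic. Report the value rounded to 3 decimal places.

Row totals [43, 36], col totals [39, 40], n=79
χ² = (21−21.23)²/21.23 + (22−21.77)²/21.77 + (18−17.77)²/17.77 + (18−18.23)²/18.23 = 0.0106
df = 1

test statistic = 0.011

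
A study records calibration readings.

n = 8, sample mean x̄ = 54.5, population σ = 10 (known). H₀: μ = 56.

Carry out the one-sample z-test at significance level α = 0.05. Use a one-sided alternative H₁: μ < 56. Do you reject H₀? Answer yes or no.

SE = σ/√n = 10/√8 = 3.5355
z = (x̄−μ₀)/SE = (54.5−56)/3.5355 = -0.4243
p-value (one-sided, H₁ less) = 0.33569
At α=0.05: p ≥ α → fail to reject H₀

reject H₀: no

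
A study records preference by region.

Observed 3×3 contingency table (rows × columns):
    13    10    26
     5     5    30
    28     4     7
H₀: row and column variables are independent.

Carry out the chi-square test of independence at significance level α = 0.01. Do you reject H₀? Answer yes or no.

reject H₀: yes

Row totals [49, 40, 39], col totals [46, 19, 63], n=128
χ² = (13−17.61)²/17.61 + (10−7.27)²/7.27 + (26−24.12)²/24.12 + (5−14.38)²/14.38 + (5−5.94)²/5.94 + (30−19.69)²/19.69 + (28−14.02)²/14.02 + (4−5.79)²/5.79 + (7−19.20)²/19.20 = 36.2937
df = 4
p-value (upper-tail) = 0.00000
At α=0.01: p < α → reject H₀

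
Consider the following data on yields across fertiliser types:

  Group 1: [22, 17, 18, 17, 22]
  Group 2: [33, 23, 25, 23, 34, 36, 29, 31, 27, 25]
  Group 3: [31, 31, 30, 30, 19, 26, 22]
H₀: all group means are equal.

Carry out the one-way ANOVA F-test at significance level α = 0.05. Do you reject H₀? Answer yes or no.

reject H₀: yes

Group means [19.20, 28.60, 27.00], grand mean 25.955
SSB = Σnᵢ(x̄ᵢ−x̄)² = 305.755; SSW = ΣΣ(x−x̄ᵢ)² = 367.200
MSB = 305.755/2 = 152.8773; MSW = 367.200/19 = 19.3263
F = MSB/MSW = 7.9103
df = (2, 19)
p-value (upper-tail) = 0.00317
At α=0.05: p < α → reject H₀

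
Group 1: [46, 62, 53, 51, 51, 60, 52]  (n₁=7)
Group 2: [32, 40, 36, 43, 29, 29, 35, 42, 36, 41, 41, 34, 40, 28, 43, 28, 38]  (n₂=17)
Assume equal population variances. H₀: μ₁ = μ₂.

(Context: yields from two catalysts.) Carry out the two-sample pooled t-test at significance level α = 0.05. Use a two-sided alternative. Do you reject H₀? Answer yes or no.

x̄₁=53.571, s₁=5.563, n₁=7
x̄₂=36.176, s₂=5.399, n₂=17
s_p² = [6·5.563² + 16·5.399²]/22 = 29.6448
SE = √(s_p²·(1/7+1/17)) = 2.4452
t = (53.571−36.176)/2.4452 = 7.1141
df = 22
p-value (two-sided) = 0.00000
At α=0.05: p < α → reject H₀

reject H₀: yes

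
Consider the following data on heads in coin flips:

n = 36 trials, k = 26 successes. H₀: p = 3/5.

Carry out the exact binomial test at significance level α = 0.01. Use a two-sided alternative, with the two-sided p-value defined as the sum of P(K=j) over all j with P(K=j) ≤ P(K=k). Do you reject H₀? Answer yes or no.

reject H₀: no

Exact binomial: n=36, k=26, p₀=3/5=0.6000
P(X=j) = C(n,j)·p₀^j·(1−p₀)^(n−j); p = Σ P(X=j) over j with P(X=j) ≤ P(X=26)
p-value (two-sided) = 0.17301
At α=0.01: p ≥ α → fail to reject H₀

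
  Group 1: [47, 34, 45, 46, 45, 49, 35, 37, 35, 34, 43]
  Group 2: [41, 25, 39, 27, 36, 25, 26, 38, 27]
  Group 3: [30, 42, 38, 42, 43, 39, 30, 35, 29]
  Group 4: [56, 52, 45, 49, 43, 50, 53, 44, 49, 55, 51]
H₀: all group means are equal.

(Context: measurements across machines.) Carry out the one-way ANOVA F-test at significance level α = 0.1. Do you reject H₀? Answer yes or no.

Group means [40.91, 31.56, 36.44, 49.73], grand mean 40.225
SSB = Σnᵢ(x̄ᵢ−x̄)² = 1803.440; SSW = ΣΣ(x−x̄ᵢ)² = 1151.535
MSB = 1803.440/3 = 601.1465; MSW = 1151.535/36 = 31.9871
F = MSB/MSW = 18.7934
df = (3, 36)
p-value (upper-tail) = 0.00000
At α=0.1: p < α → reject H₀

reject H₀: yes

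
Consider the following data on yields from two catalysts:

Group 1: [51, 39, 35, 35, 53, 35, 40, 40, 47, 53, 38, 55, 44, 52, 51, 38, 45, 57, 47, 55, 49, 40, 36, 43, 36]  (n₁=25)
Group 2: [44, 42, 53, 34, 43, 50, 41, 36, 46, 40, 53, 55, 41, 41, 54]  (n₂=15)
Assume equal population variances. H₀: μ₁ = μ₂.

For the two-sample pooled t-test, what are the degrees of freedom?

degrees of freedom = 38

df = n₁ + n₂ − 2 = 25 + 15 − 2 = 38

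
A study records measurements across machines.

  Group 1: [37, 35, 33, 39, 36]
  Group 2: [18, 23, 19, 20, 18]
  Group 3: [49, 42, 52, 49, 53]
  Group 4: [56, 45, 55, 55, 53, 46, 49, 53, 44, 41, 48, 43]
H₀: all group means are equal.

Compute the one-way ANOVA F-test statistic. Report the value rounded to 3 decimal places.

test statistic = 64.668

Group means [36.00, 19.60, 49.00, 49.00], grand mean 41.148
SSB = Σnᵢ(x̄ᵢ−x̄)² = 3502.207; SSW = ΣΣ(x−x̄ᵢ)² = 415.200
MSB = 3502.207/3 = 1167.4025; MSW = 415.200/23 = 18.0522
F = MSB/MSW = 64.6682
df = (3, 23)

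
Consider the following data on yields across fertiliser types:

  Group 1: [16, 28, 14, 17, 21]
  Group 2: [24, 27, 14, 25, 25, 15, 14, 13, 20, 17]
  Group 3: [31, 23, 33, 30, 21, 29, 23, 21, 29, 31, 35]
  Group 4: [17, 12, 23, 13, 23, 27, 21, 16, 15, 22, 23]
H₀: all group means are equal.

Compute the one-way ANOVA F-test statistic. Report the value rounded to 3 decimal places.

test statistic = 7.056

Group means [19.20, 19.40, 27.82, 19.27], grand mean 21.838
SSB = Σnᵢ(x̄ᵢ−x̄)² = 560.009; SSW = ΣΣ(x−x̄ᵢ)² = 873.018
MSB = 560.009/3 = 186.6696; MSW = 873.018/33 = 26.4551
F = MSB/MSW = 7.0561
df = (3, 33)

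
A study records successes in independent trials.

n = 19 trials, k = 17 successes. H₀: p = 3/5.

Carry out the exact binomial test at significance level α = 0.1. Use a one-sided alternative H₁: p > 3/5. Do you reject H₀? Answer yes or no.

Exact binomial: n=19, k=17, p₀=3/5=0.6000
P(X≥17) from Σ C(n,i)·p₀^i·(1−p₀)^(n−i)
p-value (one-sided, H₁ greater) = 0.00546
At α=0.1: p < α → reject H₀

reject H₀: yes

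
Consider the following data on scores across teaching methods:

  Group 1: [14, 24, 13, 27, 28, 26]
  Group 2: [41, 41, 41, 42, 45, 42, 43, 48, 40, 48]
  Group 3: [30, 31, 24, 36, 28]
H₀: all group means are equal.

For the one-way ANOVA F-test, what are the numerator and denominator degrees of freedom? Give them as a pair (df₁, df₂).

k = 3 groups, N = 21 total
df = (k−1, N−k) = (3−1, 21−3) = (2, 18)

degrees of freedom = [2, 18]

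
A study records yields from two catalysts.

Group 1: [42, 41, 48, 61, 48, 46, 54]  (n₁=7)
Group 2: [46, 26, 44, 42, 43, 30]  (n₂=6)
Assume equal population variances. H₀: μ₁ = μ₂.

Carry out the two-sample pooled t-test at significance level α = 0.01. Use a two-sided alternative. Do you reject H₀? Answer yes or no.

x̄₁=48.571, s₁=6.973, n₁=7
x̄₂=38.500, s₂=8.337, n₂=6
s_p² = [6·6.973² + 5·8.337²]/11 = 58.1104
SE = √(s_p²·(1/7+1/6)) = 4.2411
t = (48.571−38.500)/4.2411 = 2.3747
df = 11
p-value (two-sided) = 0.03684
At α=0.01: p ≥ α → fail to reject H₀

reject H₀: no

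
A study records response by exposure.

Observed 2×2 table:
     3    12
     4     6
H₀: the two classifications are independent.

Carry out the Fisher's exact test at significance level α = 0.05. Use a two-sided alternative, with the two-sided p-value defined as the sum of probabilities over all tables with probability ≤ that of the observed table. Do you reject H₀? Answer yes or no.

reject H₀: no

Margins: r₁=15, r₂=10, c₁=7, c₂=18, n=25
p_obs = C(15,3)·C(10,4)/C(25,7); sum pmf over tables with pmf ≤ p_obs
p-value (two-sided) = 0.37813
At α=0.05: p ≥ α → fail to reject H₀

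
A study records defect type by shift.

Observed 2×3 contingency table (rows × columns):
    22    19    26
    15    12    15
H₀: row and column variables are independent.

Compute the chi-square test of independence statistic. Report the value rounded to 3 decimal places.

test statistic = 0.129

Row totals [67, 42], col totals [37, 31, 41], n=109
χ² = (22−22.74)²/22.74 + (19−19.06)²/19.06 + (26−25.20)²/25.20 + (15−14.26)²/14.26 + (12−11.94)²/11.94 + (15−15.80)²/15.80 = 0.1290
df = 2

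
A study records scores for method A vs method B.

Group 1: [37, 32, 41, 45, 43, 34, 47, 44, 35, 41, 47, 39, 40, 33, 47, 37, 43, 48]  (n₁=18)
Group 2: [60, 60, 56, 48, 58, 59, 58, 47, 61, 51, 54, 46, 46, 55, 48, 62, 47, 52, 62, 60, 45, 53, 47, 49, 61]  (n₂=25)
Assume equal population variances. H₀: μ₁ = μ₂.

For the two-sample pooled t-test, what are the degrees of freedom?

degrees of freedom = 41

df = n₁ + n₂ − 2 = 18 + 25 − 2 = 41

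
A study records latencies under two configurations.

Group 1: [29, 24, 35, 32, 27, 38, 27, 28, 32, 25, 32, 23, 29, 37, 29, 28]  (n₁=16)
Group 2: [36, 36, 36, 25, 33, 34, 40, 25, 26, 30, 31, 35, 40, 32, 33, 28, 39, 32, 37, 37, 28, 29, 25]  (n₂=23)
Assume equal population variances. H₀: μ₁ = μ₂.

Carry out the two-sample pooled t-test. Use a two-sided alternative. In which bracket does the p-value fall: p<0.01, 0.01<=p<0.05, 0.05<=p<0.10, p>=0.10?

p-value bracket: 0.05<=p<0.10

x̄₁=29.688, s₁=4.377, n₁=16
x̄₂=32.478, s₂=4.832, n₂=23
s_p² = [15·4.377² + 22·4.832²]/37 = 21.6534
SE = √(s_p²·(1/16+1/23)) = 1.5149
t = (29.688−32.478)/1.5149 = -1.8423
df = 37
p-value (two-sided) = 0.07346
→ bracket: 0.05<=p<0.10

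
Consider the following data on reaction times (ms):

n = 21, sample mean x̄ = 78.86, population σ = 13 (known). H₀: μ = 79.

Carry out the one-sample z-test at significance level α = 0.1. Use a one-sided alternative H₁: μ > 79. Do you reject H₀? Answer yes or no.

SE = σ/√n = 13/√21 = 2.8368
z = (x̄−μ₀)/SE = (78.86−79)/2.8368 = -0.0494
p-value (one-sided, H₁ greater) = 0.51968
At α=0.1: p ≥ α → fail to reject H₀

reject H₀: no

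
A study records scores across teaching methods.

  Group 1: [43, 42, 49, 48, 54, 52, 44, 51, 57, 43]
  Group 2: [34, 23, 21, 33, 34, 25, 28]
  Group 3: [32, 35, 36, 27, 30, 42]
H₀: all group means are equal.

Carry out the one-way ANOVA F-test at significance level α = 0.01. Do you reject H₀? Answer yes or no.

Group means [48.30, 28.29, 33.67], grand mean 38.391
SSB = Σnᵢ(x̄ᵢ−x̄)² = 1830.616; SSW = ΣΣ(x−x̄ᵢ)² = 560.862
MSB = 1830.616/2 = 915.3082; MSW = 560.862/20 = 28.0431
F = MSB/MSW = 32.6393
df = (2, 20)
p-value (upper-tail) = 0.00000
At α=0.01: p < α → reject H₀

reject H₀: yes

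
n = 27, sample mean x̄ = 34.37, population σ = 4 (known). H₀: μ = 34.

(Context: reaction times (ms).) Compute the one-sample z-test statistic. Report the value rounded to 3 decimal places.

SE = σ/√n = 4/√27 = 0.7698
z = (x̄−μ₀)/SE = (34.37−34)/0.7698 = 0.4806

test statistic = 0.481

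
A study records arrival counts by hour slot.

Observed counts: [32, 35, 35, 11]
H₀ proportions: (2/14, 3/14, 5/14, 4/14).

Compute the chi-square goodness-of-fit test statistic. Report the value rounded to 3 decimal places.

test statistic = 35.125

n = 113; E_i = n·p_i = [16.14, 24.21, 40.36, 32.29]
χ² = (32−16.14)²/16.14 + (35−24.21)²/24.21 + (35−40.36)²/40.36 + (11−32.29)²/32.29 = 35.1254
df = 3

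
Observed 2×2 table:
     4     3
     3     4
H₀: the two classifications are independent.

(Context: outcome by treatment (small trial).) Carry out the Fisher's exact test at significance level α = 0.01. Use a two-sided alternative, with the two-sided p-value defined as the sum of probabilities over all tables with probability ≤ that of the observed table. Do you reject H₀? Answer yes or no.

reject H₀: no

Margins: r₁=7, r₂=7, c₁=7, c₂=7, n=14
p_obs = C(7,4)·C(7,3)/C(14,7); sum pmf over tables with pmf ≤ p_obs
p-value (two-sided) = 1.00000
At α=0.01: p ≥ α → fail to reject H₀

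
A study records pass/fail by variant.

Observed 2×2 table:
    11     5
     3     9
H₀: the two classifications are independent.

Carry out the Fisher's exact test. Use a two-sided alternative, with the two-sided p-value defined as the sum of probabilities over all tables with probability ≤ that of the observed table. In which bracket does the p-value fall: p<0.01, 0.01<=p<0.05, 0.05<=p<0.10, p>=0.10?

Margins: r₁=16, r₂=12, c₁=14, c₂=14, n=28
p_obs = C(16,11)·C(12,3)/C(28,14); sum pmf over tables with pmf ≤ p_obs
p-value (two-sided) = 0.05424
→ bracket: 0.05<=p<0.10

p-value bracket: 0.05<=p<0.10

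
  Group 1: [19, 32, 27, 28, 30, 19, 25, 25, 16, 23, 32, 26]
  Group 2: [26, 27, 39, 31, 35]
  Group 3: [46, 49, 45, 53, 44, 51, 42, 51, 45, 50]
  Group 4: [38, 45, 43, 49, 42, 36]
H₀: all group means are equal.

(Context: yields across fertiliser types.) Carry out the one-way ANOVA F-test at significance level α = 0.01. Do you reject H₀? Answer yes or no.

reject H₀: yes

Group means [25.17, 31.60, 47.60, 42.17], grand mean 36.030
SSB = Σnᵢ(x̄ᵢ−x̄)² = 3078.870; SSW = ΣΣ(x−x̄ᵢ)² = 644.100
MSB = 3078.870/3 = 1026.2899; MSW = 644.100/29 = 22.2103
F = MSB/MSW = 46.2077
df = (3, 29)
p-value (upper-tail) = 0.00000
At α=0.01: p < α → reject H₀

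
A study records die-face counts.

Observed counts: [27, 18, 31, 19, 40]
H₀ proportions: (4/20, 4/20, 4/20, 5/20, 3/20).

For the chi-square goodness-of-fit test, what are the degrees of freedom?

df = k − 1 = 5 − 1 = 4

degrees of freedom = 4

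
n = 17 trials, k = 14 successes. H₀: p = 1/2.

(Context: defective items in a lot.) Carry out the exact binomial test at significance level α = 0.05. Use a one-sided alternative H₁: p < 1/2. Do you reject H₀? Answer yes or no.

Exact binomial: n=17, k=14, p₀=1/2=0.5000
P(X≤14) from Σ C(n,i)·p₀^i·(1−p₀)^(n−i)
p-value (one-sided, H₁ less) = 0.99883
At α=0.05: p ≥ α → fail to reject H₀

reject H₀: no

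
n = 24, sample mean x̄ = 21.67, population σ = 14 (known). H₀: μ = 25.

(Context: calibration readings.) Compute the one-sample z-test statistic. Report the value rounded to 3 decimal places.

SE = σ/√n = 14/√24 = 2.8577
z = (x̄−μ₀)/SE = (21.67−25)/2.8577 = -1.1653

test statistic = -1.165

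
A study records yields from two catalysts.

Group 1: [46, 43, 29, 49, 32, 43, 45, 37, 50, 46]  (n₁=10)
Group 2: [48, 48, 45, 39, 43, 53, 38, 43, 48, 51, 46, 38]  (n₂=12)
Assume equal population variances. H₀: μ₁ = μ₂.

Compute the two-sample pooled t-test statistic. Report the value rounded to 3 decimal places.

x̄₁=42.000, s₁=7.071, n₁=10
x̄₂=45.000, s₂=4.954, n₂=12
s_p² = [9·7.071² + 11·4.954²]/20 = 36.0000
SE = √(s_p²·(1/10+1/12)) = 2.5690
t = (42.000−45.000)/2.5690 = -1.1677
df = 20

test statistic = -1.168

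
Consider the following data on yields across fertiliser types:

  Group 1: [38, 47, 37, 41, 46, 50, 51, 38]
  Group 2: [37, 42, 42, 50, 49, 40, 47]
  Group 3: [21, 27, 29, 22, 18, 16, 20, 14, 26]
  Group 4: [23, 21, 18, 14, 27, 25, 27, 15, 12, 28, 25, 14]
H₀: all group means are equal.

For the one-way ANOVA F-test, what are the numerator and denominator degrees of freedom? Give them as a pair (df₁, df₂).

degrees of freedom = [3, 32]

k = 4 groups, N = 36 total
df = (k−1, N−k) = (4−1, 36−4) = (3, 32)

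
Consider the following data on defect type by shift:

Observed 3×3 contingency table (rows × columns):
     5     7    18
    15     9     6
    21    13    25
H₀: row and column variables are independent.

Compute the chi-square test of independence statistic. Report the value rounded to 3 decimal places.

Row totals [30, 30, 59], col totals [41, 29, 49], n=119
χ² = (5−10.34)²/10.34 + (7−7.31)²/7.31 + (18−12.35)²/12.35 + (15−10.34)²/10.34 + (9−7.31)²/7.31 + (6−12.35)²/12.35 + (21−20.33)²/20.33 + (13−14.38)²/14.38 + (25−24.29)²/24.29 = 11.2863
df = 4

test statistic = 11.286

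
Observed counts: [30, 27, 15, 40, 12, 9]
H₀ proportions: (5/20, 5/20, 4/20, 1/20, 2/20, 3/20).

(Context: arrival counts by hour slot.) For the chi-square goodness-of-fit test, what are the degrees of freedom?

degrees of freedom = 5

df = k − 1 = 6 − 1 = 5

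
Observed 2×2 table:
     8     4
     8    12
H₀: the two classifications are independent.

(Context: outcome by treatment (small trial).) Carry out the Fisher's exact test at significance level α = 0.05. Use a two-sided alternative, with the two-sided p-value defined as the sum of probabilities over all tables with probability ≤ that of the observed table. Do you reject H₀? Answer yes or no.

reject H₀: no

Margins: r₁=12, r₂=20, c₁=16, c₂=16, n=32
p_obs = C(12,8)·C(20,8)/C(32,16); sum pmf over tables with pmf ≤ p_obs
p-value (two-sided) = 0.27337
At α=0.05: p ≥ α → fail to reject H₀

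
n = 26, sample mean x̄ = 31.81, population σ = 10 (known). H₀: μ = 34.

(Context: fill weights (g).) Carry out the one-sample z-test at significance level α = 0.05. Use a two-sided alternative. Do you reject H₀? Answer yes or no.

reject H₀: no

SE = σ/√n = 10/√26 = 1.9612
z = (x̄−μ₀)/SE = (31.81−34)/1.9612 = -1.1167
p-value (two-sided) = 0.26413
At α=0.05: p ≥ α → fail to reject H₀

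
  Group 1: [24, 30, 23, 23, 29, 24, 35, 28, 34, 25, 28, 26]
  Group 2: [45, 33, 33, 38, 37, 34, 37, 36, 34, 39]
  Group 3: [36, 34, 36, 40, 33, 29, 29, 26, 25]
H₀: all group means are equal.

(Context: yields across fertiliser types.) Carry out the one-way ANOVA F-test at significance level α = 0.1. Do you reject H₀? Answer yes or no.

Group means [27.42, 36.60, 32.00], grand mean 31.710
SSB = Σnᵢ(x̄ᵢ−x̄)² = 461.070; SSW = ΣΣ(x−x̄ᵢ)² = 503.317
MSB = 461.070/2 = 230.5352; MSW = 503.317/28 = 17.9756
F = MSB/MSW = 12.8249
df = (2, 28)
p-value (upper-tail) = 0.00011
At α=0.1: p < α → reject H₀

reject H₀: yes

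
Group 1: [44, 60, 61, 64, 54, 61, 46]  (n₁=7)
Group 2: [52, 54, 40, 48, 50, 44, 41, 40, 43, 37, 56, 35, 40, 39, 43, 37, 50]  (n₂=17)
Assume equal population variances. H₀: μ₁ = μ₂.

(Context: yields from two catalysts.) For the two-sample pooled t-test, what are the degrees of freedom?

df = n₁ + n₂ − 2 = 7 + 17 − 2 = 22

degrees of freedom = 22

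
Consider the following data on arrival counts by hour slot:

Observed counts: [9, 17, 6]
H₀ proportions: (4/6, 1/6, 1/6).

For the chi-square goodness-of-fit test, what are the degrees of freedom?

degrees of freedom = 2

df = k − 1 = 3 − 1 = 2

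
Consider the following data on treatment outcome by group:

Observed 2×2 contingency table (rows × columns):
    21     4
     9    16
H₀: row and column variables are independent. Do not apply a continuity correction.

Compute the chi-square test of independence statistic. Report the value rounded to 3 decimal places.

Row totals [25, 25], col totals [30, 20], n=50
χ² = (21−15.00)²/15.00 + (4−10.00)²/10.00 + (9−15.00)²/15.00 + (16−10.00)²/10.00 = 12.0000
df = 1

test statistic = 12.000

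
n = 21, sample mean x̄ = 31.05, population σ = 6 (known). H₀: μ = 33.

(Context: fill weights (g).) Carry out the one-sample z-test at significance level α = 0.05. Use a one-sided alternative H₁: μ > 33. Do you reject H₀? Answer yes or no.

SE = σ/√n = 6/√21 = 1.3093
z = (x̄−μ₀)/SE = (31.05−33)/1.3093 = -1.4893
p-value (one-sided, H₁ greater) = 0.93180
At α=0.05: p ≥ α → fail to reject H₀

reject H₀: no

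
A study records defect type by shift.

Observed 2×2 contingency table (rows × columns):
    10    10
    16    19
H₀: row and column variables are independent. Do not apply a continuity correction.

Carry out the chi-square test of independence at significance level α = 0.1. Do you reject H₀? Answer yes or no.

reject H₀: no

Row totals [20, 35], col totals [26, 29], n=55
χ² = (10−9.45)²/9.45 + (10−10.55)²/10.55 + (16−16.55)²/16.55 + (19−18.45)²/18.45 = 0.0938
df = 1
p-value (upper-tail) = 0.75942
At α=0.1: p ≥ α → fail to reject H₀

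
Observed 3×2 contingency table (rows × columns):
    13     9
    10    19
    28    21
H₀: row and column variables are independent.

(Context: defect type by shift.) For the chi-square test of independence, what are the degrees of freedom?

degrees of freedom = 2

df = (r−1)(c−1) = (3−1)·(2−1) = 2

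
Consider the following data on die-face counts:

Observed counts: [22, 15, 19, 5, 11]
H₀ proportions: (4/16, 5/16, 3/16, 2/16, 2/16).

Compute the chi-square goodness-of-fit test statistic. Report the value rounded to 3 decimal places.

test statistic = 7.852

n = 72; E_i = n·p_i = [18.00, 22.50, 13.50, 9.00, 9.00]
χ² = (22−18.00)²/18.00 + (15−22.50)²/22.50 + (19−13.50)²/13.50 + (5−9.00)²/9.00 + (11−9.00)²/9.00 = 7.8519
df = 4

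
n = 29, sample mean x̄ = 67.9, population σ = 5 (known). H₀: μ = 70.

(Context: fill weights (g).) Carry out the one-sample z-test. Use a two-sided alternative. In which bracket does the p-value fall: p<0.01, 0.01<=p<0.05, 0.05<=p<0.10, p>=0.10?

SE = σ/√n = 5/√29 = 0.9285
z = (x̄−μ₀)/SE = (67.9−70)/0.9285 = -2.2618
p-value (two-sided) = 0.02371
→ bracket: 0.01<=p<0.05

p-value bracket: 0.01<=p<0.05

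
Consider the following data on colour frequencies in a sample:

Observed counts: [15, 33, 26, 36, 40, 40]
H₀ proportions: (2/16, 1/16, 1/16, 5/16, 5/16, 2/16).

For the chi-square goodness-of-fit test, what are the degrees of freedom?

degrees of freedom = 5

df = k − 1 = 6 − 1 = 5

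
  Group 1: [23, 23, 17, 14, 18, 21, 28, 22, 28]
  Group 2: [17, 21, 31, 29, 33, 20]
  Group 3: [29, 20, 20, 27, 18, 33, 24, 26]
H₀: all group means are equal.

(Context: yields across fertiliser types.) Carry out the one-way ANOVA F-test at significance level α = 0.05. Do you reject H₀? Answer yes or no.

reject H₀: no

Group means [21.56, 25.17, 24.62], grand mean 23.565
SSB = Σnᵢ(x̄ᵢ−x̄)² = 60.722; SSW = ΣΣ(x−x̄ᵢ)² = 582.931
MSB = 60.722/2 = 30.3608; MSW = 582.931/20 = 29.1465
F = MSB/MSW = 1.0417
df = (2, 20)
p-value (upper-tail) = 0.37124
At α=0.05: p ≥ α → fail to reject H₀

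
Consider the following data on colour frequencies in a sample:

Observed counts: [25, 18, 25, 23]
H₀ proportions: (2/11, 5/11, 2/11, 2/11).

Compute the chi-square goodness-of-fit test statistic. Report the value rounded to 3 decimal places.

test statistic = 24.355

n = 91; E_i = n·p_i = [16.55, 41.36, 16.55, 16.55]
χ² = (25−16.55)²/16.55 + (18−41.36)²/41.36 + (25−16.55)²/16.55 + (23−16.55)²/16.55 = 24.3549
df = 3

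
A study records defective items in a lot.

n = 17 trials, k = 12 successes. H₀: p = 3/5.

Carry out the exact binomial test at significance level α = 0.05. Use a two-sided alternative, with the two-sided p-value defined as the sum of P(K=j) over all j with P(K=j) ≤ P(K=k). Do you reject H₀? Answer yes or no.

Exact binomial: n=17, k=12, p₀=3/5=0.6000
P(X=j) = C(n,j)·p₀^j·(1−p₀)^(n−j); p = Σ P(X=j) over j with P(X=j) ≤ P(X=12)
p-value (two-sided) = 0.46287
At α=0.05: p ≥ α → fail to reject H₀

reject H₀: no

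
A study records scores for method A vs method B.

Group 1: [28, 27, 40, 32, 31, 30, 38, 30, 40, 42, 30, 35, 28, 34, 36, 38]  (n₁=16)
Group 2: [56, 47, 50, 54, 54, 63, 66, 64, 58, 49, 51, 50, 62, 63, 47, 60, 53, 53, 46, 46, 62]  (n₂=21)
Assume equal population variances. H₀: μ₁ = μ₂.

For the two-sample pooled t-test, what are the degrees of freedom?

degrees of freedom = 35

df = n₁ + n₂ − 2 = 16 + 21 − 2 = 35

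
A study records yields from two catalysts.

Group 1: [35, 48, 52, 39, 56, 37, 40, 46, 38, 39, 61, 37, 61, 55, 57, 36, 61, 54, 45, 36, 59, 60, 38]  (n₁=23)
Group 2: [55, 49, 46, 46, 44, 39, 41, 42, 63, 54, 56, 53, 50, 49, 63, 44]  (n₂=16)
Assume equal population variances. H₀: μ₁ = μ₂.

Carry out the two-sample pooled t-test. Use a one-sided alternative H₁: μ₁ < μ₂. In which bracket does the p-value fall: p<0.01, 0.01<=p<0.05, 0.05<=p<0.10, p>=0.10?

p-value bracket: p>=0.10

x̄₁=47.391, s₁=9.880, n₁=23
x̄₂=49.625, s₂=7.274, n₂=16
s_p² = [22·9.880² + 15·7.274²]/37 = 79.4927
SE = √(s_p²·(1/23+1/16)) = 2.9025
t = (47.391−49.625)/2.9025 = -0.7696
df = 37
p-value (one-sided, H₁ less) = 0.22322
→ bracket: p>=0.10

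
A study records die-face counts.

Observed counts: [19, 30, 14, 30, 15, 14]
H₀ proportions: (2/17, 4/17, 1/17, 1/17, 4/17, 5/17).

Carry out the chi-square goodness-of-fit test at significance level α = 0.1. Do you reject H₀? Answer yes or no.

reject H₀: yes

n = 122; E_i = n·p_i = [14.35, 28.71, 7.18, 7.18, 28.71, 35.88]
χ² = (19−14.35)²/14.35 + (30−28.71)²/28.71 + (14−7.18)²/7.18 + (30−7.18)²/7.18 + (15−28.71)²/28.71 + (14−35.88)²/35.88 = 100.5258
df = 5
p-value (upper-tail) = 0.00000
At α=0.1: p < α → reject H₀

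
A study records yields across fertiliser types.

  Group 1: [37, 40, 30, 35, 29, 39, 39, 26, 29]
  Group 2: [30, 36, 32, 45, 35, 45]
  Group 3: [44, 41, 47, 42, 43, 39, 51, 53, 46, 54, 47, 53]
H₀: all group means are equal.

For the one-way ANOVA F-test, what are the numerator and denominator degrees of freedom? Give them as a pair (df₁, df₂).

k = 3 groups, N = 27 total
df = (k−1, N−k) = (3−1, 27−3) = (2, 24)

degrees of freedom = [2, 24]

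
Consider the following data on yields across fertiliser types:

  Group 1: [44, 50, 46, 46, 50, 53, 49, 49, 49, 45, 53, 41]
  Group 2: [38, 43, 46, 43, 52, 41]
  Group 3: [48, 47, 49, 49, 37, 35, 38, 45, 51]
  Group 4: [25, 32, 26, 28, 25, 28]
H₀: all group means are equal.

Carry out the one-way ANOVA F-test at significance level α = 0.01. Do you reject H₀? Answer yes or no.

reject H₀: yes

Group means [47.92, 43.83, 44.33, 27.33], grand mean 42.455
SSB = Σnᵢ(x̄ᵢ−x̄)² = 1773.098; SSW = ΣΣ(x−x̄ᵢ)² = 583.083
MSB = 1773.098/3 = 591.0328; MSW = 583.083/29 = 20.1063
F = MSB/MSW = 29.3954
df = (3, 29)
p-value (upper-tail) = 0.00000
At α=0.01: p < α → reject H₀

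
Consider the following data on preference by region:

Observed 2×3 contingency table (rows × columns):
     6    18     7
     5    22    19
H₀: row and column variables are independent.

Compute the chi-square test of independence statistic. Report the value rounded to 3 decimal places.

Row totals [31, 46], col totals [11, 40, 26], n=77
χ² = (6−4.43)²/4.43 + (18−16.10)²/16.10 + (7−10.47)²/10.47 + (5−6.57)²/6.57 + (22−23.90)²/23.90 + (19−15.53)²/15.53 = 3.2299
df = 2

test statistic = 3.230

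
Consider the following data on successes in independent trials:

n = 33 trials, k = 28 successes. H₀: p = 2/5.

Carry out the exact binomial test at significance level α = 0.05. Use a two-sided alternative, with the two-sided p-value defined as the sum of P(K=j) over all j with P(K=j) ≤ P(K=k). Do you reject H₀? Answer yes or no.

Exact binomial: n=33, k=28, p₀=2/5=0.4000
P(X=j) = C(n,j)·p₀^j·(1−p₀)^(n−j); p = Σ P(X=j) over j with P(X=j) ≤ P(X=28)
p-value (two-sided) = 0.00000
At α=0.05: p < α → reject H₀

reject H₀: yes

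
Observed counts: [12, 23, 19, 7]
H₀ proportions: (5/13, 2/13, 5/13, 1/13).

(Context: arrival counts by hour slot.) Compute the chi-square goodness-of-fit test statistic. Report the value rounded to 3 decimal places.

n = 61; E_i = n·p_i = [23.46, 9.38, 23.46, 4.69]
χ² = (12−23.46)²/23.46 + (23−9.38)²/9.38 + (19−23.46)²/23.46 + (7−4.69)²/4.69 = 27.3361
df = 3

test statistic = 27.336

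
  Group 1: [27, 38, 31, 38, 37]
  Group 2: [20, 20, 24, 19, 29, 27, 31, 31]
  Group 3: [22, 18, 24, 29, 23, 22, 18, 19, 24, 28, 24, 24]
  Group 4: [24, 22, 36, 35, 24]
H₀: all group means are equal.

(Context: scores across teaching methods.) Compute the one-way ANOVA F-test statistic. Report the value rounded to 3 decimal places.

test statistic = 7.012

Group means [34.20, 25.12, 22.92, 28.20], grand mean 26.267
SSB = Σnᵢ(x̄ᵢ−x̄)² = 478.475; SSW = ΣΣ(x−x̄ᵢ)² = 591.392
MSB = 478.475/3 = 159.4917; MSW = 591.392/26 = 22.7458
F = MSB/MSW = 7.0119
df = (3, 26)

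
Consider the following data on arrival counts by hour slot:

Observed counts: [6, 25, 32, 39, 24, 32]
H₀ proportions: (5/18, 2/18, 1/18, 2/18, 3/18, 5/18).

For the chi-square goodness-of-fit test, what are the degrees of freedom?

df = k − 1 = 6 − 1 = 5

degrees of freedom = 5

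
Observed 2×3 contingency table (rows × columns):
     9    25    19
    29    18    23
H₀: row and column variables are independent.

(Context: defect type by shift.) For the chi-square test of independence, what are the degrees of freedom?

degrees of freedom = 2

df = (r−1)(c−1) = (2−1)·(3−1) = 2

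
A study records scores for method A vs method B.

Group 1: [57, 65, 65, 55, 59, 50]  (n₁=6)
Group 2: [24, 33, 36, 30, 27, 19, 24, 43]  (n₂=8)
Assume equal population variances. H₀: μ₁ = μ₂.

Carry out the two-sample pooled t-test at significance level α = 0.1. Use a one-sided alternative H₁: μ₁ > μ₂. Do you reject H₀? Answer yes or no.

reject H₀: yes

x̄₁=58.500, s₁=5.857, n₁=6
x̄₂=29.500, s₂=7.690, n₂=8
s_p² = [5·5.857² + 7·7.690²]/12 = 48.7917
SE = √(s_p²·(1/6+1/8)) = 3.7724
t = (58.500−29.500)/3.7724 = 7.6874
df = 12
p-value (one-sided, H₁ greater) = 0.00000
At α=0.1: p < α → reject H₀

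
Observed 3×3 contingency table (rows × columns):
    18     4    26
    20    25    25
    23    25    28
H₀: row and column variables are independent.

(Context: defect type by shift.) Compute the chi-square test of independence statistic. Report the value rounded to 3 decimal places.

test statistic = 12.439

Row totals [48, 70, 76], col totals [61, 54, 79], n=194
χ² = (18−15.09)²/15.09 + (4−13.36)²/13.36 + (26−19.55)²/19.55 + (20−22.01)²/22.01 + (25−19.48)²/19.48 + (25−28.51)²/28.51 + (23−23.90)²/23.90 + (25−21.15)²/21.15 + (28−30.95)²/30.95 = 12.4386
df = 4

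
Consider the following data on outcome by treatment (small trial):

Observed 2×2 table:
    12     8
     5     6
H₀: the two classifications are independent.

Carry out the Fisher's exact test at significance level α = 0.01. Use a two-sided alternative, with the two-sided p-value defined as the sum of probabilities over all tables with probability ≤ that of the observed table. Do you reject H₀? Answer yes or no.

reject H₀: no

Margins: r₁=20, r₂=11, c₁=17, c₂=14, n=31
p_obs = C(20,12)·C(11,5)/C(31,17); sum pmf over tables with pmf ≤ p_obs
p-value (two-sided) = 0.47747
At α=0.01: p ≥ α → fail to reject H₀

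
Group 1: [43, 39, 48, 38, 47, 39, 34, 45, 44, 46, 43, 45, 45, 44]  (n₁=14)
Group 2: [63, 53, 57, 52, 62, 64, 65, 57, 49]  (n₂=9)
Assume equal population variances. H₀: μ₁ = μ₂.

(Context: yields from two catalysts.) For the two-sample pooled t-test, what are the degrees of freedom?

degrees of freedom = 21

df = n₁ + n₂ − 2 = 14 + 9 − 2 = 21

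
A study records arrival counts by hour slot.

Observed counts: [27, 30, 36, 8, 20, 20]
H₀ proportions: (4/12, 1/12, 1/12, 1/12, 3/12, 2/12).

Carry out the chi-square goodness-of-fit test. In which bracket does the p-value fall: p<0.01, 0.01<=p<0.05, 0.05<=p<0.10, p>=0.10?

n = 141; E_i = n·p_i = [47.00, 11.75, 11.75, 11.75, 35.25, 23.50]
χ² = (27−47.00)²/47.00 + (30−11.75)²/11.75 + (36−11.75)²/11.75 + (8−11.75)²/11.75 + (20−35.25)²/35.25 + (20−23.50)²/23.50 = 95.2199
df = 5
p-value (upper-tail) = 0.00000
→ bracket: p<0.01

p-value bracket: p<0.01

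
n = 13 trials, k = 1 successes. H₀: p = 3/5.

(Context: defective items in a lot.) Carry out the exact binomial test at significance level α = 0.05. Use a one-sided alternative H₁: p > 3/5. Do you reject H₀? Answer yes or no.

reject H₀: no

Exact binomial: n=13, k=1, p₀=3/5=0.6000
P(X≥1) from Σ C(n,i)·p₀^i·(1−p₀)^(n−i)
p-value (one-sided, H₁ greater) = 0.99999
At α=0.05: p ≥ α → fail to reject H₀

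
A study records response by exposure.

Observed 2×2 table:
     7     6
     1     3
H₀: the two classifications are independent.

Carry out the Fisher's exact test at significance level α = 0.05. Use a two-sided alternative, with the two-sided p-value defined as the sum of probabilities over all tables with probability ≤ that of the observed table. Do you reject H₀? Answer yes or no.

reject H₀: no

Margins: r₁=13, r₂=4, c₁=8, c₂=9, n=17
p_obs = C(13,7)·C(4,1)/C(17,8); sum pmf over tables with pmf ≤ p_obs
p-value (two-sided) = 0.57647
At α=0.05: p ≥ α → fail to reject H₀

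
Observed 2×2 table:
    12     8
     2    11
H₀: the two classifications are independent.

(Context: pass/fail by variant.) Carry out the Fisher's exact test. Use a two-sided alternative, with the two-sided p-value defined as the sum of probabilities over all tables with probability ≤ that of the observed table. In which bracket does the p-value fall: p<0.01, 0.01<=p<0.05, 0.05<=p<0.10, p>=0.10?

Margins: r₁=20, r₂=13, c₁=14, c₂=19, n=33
p_obs = C(20,12)·C(13,2)/C(33,14); sum pmf over tables with pmf ≤ p_obs
p-value (two-sided) = 0.01508
→ bracket: 0.01<=p<0.05

p-value bracket: 0.01<=p<0.05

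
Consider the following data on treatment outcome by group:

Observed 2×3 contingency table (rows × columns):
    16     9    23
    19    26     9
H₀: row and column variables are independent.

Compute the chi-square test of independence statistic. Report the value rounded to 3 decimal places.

test statistic = 14.336

Row totals [48, 54], col totals [35, 35, 32], n=102
χ² = (16−16.47)²/16.47 + (9−16.47)²/16.47 + (23−15.06)²/15.06 + (19−18.53)²/18.53 + (26−18.53)²/18.53 + (9−16.94)²/16.94 = 14.3359
df = 2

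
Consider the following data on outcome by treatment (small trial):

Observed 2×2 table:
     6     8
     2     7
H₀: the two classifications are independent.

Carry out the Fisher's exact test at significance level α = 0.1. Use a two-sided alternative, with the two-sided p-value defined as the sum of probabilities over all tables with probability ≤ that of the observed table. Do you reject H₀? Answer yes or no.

reject H₀: no

Margins: r₁=14, r₂=9, c₁=8, c₂=15, n=23
p_obs = C(14,6)·C(9,2)/C(23,8); sum pmf over tables with pmf ≤ p_obs
p-value (two-sided) = 0.39978
At α=0.1: p ≥ α → fail to reject H₀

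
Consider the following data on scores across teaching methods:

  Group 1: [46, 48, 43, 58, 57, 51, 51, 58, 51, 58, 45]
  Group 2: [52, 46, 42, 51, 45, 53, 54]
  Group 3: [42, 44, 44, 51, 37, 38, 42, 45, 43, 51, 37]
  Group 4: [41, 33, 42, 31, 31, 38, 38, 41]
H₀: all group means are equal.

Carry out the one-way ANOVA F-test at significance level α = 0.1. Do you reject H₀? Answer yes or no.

reject H₀: yes

Group means [51.45, 49.00, 43.09, 36.88], grand mean 45.351
SSB = Σnᵢ(x̄ᵢ−x̄)² = 1133.921; SSW = ΣΣ(x−x̄ᵢ)² = 822.511
MSB = 1133.921/3 = 377.9737; MSW = 822.511/33 = 24.9246
F = MSB/MSW = 15.1647
df = (3, 33)
p-value (upper-tail) = 0.00000
At α=0.1: p < α → reject H₀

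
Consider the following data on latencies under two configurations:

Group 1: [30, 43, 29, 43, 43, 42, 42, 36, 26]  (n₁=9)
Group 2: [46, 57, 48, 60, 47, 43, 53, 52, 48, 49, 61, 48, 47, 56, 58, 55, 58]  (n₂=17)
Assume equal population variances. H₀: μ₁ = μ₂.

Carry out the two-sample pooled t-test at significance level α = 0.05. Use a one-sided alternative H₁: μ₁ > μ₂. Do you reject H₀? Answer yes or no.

reject H₀: no

x̄₁=37.111, s₁=7.008, n₁=9
x̄₂=52.118, s₂=5.544, n₂=17
s_p² = [8·7.008² + 16·5.544²]/24 = 36.8606
SE = √(s_p²·(1/9+1/17)) = 2.5028
t = (37.111−52.118)/2.5028 = -5.9960
df = 24
p-value (one-sided, H₁ greater) = 1.00000
At α=0.05: p ≥ α → fail to reject H₀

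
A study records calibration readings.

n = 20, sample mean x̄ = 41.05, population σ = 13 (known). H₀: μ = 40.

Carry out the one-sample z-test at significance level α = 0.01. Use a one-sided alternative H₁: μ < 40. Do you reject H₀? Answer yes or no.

SE = σ/√n = 13/√20 = 2.9069
z = (x̄−μ₀)/SE = (41.05−40)/2.9069 = 0.3612
p-value (one-sided, H₁ less) = 0.64103
At α=0.01: p ≥ α → fail to reject H₀

reject H₀: no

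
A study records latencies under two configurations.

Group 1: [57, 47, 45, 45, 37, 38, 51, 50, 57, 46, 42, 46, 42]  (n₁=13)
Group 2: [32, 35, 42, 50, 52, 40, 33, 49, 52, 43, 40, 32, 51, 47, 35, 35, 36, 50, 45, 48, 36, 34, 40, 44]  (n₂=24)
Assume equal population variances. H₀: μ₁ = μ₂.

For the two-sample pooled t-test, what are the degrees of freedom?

df = n₁ + n₂ − 2 = 13 + 24 − 2 = 35

degrees of freedom = 35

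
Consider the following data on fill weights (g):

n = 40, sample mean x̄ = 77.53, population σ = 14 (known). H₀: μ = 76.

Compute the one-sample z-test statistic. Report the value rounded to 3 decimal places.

SE = σ/√n = 14/√40 = 2.2136
z = (x̄−μ₀)/SE = (77.53−76)/2.2136 = 0.6912

test statistic = 0.691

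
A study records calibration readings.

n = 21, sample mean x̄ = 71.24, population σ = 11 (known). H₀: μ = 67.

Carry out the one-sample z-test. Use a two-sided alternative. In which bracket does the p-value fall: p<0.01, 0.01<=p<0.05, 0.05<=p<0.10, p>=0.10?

p-value bracket: 0.05<=p<0.10

SE = σ/√n = 11/√21 = 2.4004
z = (x̄−μ₀)/SE = (71.24−67)/2.4004 = 1.7664
p-value (two-sided) = 0.07733
→ bracket: 0.05<=p<0.10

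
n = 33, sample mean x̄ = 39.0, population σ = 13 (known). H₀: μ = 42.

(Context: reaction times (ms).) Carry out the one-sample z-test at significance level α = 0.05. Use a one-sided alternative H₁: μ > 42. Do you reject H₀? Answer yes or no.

reject H₀: no

SE = σ/√n = 13/√33 = 2.2630
z = (x̄−μ₀)/SE = (39.0−42)/2.2630 = -1.3257
p-value (one-sided, H₁ greater) = 0.90753
At α=0.05: p ≥ α → fail to reject H₀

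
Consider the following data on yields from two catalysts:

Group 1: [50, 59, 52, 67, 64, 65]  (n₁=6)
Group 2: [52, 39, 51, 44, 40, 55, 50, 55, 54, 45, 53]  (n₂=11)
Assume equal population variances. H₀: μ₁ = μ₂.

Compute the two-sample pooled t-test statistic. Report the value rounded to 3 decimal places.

x̄₁=59.500, s₁=7.120, n₁=6
x̄₂=48.909, s₂=5.907, n₂=11
s_p² = [5·7.120² + 10·5.907²]/15 = 40.1606
SE = √(s_p²·(1/6+1/11)) = 3.2163
t = (59.500−48.909)/3.2163 = 3.2929
df = 15

test statistic = 3.293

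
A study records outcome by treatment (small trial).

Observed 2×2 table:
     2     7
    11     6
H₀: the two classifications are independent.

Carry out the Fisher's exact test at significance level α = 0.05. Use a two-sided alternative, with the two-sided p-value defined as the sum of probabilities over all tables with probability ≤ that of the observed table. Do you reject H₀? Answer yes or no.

Margins: r₁=9, r₂=17, c₁=13, c₂=13, n=26
p_obs = C(9,2)·C(17,11)/C(26,13); sum pmf over tables with pmf ≤ p_obs
p-value (two-sided) = 0.09684
At α=0.05: p ≥ α → fail to reject H₀

reject H₀: no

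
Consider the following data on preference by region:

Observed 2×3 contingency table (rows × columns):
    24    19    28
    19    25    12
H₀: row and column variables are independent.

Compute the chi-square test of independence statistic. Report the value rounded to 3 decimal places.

test statistic = 6.113

Row totals [71, 56], col totals [43, 44, 40], n=127
χ² = (24−24.04)²/24.04 + (19−24.60)²/24.60 + (28−22.36)²/22.36 + (19−18.96)²/18.96 + (25−19.40)²/19.40 + (12−17.64)²/17.64 = 6.1132
df = 2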